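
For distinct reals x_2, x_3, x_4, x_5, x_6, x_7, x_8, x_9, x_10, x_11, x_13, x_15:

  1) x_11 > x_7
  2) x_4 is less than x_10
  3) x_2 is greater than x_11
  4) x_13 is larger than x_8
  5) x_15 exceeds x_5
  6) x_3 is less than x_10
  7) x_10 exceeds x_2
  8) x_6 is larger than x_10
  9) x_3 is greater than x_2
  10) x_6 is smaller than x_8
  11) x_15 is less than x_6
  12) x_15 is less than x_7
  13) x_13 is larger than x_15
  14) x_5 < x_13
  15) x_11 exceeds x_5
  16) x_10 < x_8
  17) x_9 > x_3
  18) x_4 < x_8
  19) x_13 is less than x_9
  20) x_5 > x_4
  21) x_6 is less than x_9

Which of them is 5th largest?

Piecing the relations together gives one ordering: x_4 < x_5 < x_15 < x_7 < x_11 < x_2 < x_3 < x_10 < x_6 < x_8 < x_13 < x_9.
The 5th largest is x_10.

x_10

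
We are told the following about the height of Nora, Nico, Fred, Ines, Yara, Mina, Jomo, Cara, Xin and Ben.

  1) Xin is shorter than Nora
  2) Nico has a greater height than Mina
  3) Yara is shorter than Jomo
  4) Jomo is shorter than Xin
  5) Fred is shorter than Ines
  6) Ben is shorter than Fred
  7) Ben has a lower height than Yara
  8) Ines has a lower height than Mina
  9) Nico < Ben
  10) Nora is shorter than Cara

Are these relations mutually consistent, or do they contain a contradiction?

We have Ben < Fred stated directly, yet also Fred < Ines < Mina < Nico < Ben by chaining the others — so Fred < Ben. Contradiction.

inconsistent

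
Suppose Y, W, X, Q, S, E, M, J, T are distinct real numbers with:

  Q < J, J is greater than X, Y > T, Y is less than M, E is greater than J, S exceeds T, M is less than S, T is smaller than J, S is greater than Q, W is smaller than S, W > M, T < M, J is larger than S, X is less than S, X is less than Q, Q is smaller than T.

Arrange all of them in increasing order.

Each adjacent pair is fixed by a given relation: X < Q; Q < T; T < Y; Y < M; M < W; W < S; S < J; J < E. Chaining them end to end gives the full order.

X < Q < T < Y < M < W < S < J < E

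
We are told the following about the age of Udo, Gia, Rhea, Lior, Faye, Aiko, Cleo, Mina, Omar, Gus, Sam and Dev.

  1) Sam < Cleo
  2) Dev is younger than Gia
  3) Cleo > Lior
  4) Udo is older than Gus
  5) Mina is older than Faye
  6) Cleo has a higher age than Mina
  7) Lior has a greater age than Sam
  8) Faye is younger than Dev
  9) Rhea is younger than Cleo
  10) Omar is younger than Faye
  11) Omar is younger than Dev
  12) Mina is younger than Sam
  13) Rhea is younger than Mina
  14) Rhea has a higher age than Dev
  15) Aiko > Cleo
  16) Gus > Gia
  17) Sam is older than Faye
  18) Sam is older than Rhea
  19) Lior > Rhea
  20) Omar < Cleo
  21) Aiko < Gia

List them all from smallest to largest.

Omar < Faye < Dev < Rhea < Mina < Sam < Lior < Cleo < Aiko < Gia < Gus < Udo

The consecutive links are each given: Omar < Faye; Faye < Dev; Dev < Rhea; Rhea < Mina; Mina < Sam; Sam < Lior; Lior < Cleo; Cleo < Aiko; Aiko < Gia; Gia < Gus; Gus < Udo.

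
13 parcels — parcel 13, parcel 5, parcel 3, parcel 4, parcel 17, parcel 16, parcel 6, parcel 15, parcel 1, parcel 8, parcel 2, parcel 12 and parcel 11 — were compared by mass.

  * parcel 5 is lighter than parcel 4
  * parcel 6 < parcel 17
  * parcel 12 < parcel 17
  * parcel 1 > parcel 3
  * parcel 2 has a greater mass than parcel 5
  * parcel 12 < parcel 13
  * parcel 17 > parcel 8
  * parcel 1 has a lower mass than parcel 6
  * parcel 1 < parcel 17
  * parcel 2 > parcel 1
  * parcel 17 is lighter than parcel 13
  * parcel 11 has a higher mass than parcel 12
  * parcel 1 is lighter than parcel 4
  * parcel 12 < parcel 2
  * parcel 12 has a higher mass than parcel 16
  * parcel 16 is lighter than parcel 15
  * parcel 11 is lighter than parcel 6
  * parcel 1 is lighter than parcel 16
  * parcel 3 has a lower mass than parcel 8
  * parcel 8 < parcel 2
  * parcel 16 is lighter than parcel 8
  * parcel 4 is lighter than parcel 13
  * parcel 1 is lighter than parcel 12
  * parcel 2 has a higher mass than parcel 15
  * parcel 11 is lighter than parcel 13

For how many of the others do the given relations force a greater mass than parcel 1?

Directly above parcel 1: parcel 16, parcel 12, parcel 4, parcel 2, parcel 6, parcel 17.
One step further: parcel 15, parcel 11, parcel 8, parcel 13 (10 so far).
Nothing else is reachable above parcel 1; 10 in all.

10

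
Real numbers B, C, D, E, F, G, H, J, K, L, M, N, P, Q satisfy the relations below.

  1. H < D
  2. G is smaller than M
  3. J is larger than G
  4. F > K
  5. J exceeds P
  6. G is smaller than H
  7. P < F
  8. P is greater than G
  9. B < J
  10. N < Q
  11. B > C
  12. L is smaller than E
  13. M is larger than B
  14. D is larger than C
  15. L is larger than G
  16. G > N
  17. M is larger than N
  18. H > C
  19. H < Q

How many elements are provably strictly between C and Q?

Chaining upward from C reaches: B, H, M, J, D.
Chaining downward from Q reaches: N, G, H.
Strictly between C and Q are those in both lists: H — 1 element.

1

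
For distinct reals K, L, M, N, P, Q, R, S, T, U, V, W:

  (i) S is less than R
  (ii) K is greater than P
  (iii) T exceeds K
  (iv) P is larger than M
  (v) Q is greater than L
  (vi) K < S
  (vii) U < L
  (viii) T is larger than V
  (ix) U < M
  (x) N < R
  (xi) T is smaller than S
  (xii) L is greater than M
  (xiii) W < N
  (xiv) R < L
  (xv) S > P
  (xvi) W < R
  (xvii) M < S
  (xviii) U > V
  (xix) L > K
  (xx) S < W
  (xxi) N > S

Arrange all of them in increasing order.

Each adjacent pair is fixed by a given relation: V < U; U < M; M < P; P < K; K < T; T < S; S < W; W < N; N < R; R < L; L < Q. Chaining them end to end gives the full order.

V < U < M < P < K < T < S < W < N < R < L < Q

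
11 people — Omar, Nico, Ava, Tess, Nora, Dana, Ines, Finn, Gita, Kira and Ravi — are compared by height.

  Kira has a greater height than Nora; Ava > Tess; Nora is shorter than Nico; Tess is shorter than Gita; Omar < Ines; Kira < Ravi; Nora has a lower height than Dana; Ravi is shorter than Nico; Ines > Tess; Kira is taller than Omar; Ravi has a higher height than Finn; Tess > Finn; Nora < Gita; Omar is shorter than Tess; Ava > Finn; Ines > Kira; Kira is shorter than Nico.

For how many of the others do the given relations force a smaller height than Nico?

Directly below Nico: Nora, Kira, Ravi.
One step further: Finn, Omar (5 so far).
Nothing else is reachable below Nico; 5 in all.

5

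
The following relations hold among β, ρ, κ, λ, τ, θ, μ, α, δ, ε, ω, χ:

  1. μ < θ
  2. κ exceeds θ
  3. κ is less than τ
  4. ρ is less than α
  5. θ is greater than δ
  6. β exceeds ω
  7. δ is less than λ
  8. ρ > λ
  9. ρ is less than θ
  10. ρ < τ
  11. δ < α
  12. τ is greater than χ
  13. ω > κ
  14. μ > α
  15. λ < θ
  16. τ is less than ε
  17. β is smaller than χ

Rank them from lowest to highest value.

The consecutive links are each given: δ < λ; λ < ρ; ρ < α; α < μ; μ < θ; θ < κ; κ < ω; ω < β; β < χ; χ < τ; τ < ε.

δ < λ < ρ < α < μ < θ < κ < ω < β < χ < τ < ε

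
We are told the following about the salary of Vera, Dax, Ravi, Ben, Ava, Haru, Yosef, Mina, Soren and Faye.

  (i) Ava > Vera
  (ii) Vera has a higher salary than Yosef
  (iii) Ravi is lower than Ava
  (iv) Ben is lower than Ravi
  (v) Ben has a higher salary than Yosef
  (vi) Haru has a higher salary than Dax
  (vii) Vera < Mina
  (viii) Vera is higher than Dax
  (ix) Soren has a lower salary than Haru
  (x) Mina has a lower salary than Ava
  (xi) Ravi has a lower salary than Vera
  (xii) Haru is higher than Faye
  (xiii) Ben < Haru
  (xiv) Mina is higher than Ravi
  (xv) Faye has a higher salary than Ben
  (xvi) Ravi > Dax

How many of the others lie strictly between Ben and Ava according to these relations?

The relations place Ben below Ava. An element lies strictly between them when it is forced above Ben and also forced below Ava.
Above Ben: {Ravi, Vera, Mina, Faye, Haru}. Below Ava: {Yosef, Dax, Ravi, Vera, Mina}.
Intersection: {Ravi, Vera, Mina} — 3.

3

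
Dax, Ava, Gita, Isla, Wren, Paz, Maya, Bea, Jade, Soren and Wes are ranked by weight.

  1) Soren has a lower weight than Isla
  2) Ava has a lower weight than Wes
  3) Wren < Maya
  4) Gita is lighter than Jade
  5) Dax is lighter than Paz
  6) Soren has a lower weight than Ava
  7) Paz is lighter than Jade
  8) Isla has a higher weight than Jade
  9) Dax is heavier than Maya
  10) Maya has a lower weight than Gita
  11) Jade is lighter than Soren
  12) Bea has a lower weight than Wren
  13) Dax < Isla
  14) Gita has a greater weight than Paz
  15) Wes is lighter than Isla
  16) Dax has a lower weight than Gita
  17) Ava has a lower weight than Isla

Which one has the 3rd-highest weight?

Ava

Piecing the relations together gives one ordering: Bea < Wren < Maya < Dax < Paz < Gita < Jade < Soren < Ava < Wes < Isla.
The 3rd largest is Ava.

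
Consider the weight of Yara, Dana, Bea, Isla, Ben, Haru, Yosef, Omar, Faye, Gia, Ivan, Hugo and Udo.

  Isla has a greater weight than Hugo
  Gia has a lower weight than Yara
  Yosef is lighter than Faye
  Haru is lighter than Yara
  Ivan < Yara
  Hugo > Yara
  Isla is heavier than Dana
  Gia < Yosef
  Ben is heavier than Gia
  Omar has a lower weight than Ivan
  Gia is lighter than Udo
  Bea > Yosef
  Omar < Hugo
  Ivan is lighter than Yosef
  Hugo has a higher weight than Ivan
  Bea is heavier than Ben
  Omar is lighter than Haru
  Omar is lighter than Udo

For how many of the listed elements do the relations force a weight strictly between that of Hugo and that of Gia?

The relations place Gia below Hugo. An element lies strictly between them when it is forced above Gia and also forced below Hugo.
Above Gia: {Ben, Yosef, Yara, Udo, Faye, Isla, Bea}. Below Hugo: {Omar, Haru, Ivan, Yara}.
Intersection: {Yara} — 1.

1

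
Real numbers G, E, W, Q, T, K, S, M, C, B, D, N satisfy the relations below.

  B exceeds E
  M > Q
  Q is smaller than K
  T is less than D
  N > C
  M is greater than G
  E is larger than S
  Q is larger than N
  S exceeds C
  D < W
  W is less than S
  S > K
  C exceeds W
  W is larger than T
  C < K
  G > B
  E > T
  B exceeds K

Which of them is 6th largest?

K

Piecing the relations together gives one ordering: T < D < W < C < N < Q < K < S < E < B < G < M.
The 6th largest is K.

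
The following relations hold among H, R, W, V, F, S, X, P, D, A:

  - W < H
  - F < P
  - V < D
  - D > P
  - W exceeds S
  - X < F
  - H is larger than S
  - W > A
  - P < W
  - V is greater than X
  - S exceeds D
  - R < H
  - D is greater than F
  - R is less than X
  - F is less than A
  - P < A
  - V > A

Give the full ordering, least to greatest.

Nothing is placed below R, so it is least; from there R < X; X < F; F < P; P < A; A < V; V < D; D < S; S < W; W < H, each given directly.

R < X < F < P < A < V < D < S < W < H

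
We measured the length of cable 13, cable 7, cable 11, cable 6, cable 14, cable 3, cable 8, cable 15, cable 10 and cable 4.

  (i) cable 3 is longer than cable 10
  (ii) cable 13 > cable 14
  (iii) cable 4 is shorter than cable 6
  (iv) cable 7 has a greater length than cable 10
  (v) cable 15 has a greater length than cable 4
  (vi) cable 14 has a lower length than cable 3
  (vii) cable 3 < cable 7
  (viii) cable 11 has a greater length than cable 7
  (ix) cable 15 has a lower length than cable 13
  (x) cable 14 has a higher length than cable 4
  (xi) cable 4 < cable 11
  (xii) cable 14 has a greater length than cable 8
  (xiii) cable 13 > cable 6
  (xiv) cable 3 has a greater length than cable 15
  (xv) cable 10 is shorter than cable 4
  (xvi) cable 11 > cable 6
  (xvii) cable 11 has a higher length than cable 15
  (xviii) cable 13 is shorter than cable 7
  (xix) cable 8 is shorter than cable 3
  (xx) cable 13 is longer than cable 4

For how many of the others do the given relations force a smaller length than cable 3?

5

From cable 3 the given relations immediately reach cable 10, cable 8, cable 15, cable 14.
From those, cable 4 — 5 in total.
Nothing else is reachable below cable 3; 5 in all.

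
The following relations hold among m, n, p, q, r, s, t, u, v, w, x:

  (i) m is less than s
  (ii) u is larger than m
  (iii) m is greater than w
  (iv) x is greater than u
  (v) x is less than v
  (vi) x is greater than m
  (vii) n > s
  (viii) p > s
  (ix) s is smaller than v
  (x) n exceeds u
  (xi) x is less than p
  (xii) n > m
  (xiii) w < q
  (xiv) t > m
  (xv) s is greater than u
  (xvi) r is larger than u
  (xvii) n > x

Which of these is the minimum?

Chaining upward from w: directly above it, m, q; then t, u, x, s, n; then v, p, r.
That covers every other element, and nothing is given below w, so w is the minimum.

w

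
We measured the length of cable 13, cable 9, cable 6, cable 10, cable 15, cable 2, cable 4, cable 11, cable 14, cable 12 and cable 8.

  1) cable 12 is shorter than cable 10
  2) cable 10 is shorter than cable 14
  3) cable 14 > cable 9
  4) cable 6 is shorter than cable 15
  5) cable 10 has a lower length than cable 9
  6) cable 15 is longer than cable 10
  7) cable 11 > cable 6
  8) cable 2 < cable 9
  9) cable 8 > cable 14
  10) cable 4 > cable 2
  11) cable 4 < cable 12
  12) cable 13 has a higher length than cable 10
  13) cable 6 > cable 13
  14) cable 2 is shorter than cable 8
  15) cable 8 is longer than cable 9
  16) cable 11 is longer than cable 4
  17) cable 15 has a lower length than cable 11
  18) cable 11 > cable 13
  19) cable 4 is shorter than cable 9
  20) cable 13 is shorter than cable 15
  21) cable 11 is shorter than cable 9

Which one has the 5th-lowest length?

Chaining the given pairs: cable 2 < cable 4 < cable 12 < cable 10 < cable 13 < cable 6 < cable 15 < cable 11 < cable 9 < cable 14 < cable 8.
Counting 5 from the smallest end gives cable 13.

cable 13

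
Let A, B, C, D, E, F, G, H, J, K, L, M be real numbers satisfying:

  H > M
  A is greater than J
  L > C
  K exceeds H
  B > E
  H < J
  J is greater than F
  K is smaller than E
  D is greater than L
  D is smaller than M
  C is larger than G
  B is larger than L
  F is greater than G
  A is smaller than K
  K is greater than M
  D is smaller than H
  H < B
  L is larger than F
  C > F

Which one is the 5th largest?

The consecutive relations fix a unique order: G < F < C < L < D < M < H < J < A < K < E < B.
Counting 5 from the largest end gives J.

J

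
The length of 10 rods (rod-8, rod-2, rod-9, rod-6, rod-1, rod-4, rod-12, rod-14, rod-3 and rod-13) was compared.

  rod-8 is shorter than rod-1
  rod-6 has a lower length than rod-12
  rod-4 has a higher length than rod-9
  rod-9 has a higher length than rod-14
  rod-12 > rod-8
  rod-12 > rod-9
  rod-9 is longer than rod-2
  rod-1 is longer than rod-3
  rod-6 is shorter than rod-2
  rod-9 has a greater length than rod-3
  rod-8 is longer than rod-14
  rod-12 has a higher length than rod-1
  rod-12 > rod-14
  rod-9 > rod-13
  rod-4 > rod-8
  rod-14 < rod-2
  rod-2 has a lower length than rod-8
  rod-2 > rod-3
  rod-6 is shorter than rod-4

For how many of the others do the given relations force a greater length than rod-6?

6

Directly above rod-6: rod-2, rod-12, rod-4.
One step further: rod-8, rod-9 (5 so far).
One step further: rod-1 (6 so far).
No other element is forced above rod-6 by the given relations, so the count is 6.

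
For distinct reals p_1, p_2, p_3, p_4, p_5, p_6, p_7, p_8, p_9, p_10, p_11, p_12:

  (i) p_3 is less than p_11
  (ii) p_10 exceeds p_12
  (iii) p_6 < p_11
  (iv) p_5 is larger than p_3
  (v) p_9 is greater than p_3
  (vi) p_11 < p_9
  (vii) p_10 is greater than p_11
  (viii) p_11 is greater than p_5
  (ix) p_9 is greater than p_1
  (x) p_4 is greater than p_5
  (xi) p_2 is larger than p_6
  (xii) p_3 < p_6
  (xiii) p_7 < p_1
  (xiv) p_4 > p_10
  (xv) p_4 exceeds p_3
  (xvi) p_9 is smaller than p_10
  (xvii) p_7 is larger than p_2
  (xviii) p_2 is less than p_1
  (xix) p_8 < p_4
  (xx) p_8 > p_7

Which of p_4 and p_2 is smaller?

p_2

The relevant relations are p_2 < p_7; p_7 < p_1; p_1 < p_9; p_9 < p_10; p_10 < p_4.
Together: p_2 < p_7 < p_1 < p_9 < p_10 < p_4.
So p_2 < p_4; p_2 is the smaller of the two.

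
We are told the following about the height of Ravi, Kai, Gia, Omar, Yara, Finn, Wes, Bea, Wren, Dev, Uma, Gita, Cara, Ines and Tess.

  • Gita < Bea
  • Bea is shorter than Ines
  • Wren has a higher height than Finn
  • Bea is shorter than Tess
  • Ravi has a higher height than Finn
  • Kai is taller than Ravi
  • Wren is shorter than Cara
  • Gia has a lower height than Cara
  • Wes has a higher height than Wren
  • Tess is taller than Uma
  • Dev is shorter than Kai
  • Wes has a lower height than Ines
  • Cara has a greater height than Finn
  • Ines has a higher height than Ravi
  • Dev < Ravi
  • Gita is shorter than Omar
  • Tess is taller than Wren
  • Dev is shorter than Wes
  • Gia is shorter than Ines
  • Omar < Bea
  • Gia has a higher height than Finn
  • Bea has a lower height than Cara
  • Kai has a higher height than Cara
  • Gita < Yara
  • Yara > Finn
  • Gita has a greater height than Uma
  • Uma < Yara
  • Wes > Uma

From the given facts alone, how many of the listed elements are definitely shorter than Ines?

10

From Ines the given relations immediately reach Bea, Gia, Ravi, Wes.
From those, Finn, Uma, Gita, Omar, Dev, Wren — 10 in total.
Nothing else is reachable below Ines; 10 in all.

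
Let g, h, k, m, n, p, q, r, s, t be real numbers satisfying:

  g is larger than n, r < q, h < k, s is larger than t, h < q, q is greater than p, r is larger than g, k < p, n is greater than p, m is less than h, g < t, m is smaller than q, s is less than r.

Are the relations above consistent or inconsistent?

The single ordering m < h < k < p < n < g < t < s < r < q satisfies every listed relation, so no contradiction arises.

consistent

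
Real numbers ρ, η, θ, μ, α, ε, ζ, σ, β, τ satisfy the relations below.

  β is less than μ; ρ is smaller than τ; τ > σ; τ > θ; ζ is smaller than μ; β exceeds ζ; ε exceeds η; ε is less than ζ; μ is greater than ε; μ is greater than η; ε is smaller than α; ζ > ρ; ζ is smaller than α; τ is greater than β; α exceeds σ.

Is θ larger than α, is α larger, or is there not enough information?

undetermined

Following every chain through θ: above θ we get τ.
α is not reached, and no chain runs the other way from α to θ.
So the given relations leave the order of θ and α undetermined.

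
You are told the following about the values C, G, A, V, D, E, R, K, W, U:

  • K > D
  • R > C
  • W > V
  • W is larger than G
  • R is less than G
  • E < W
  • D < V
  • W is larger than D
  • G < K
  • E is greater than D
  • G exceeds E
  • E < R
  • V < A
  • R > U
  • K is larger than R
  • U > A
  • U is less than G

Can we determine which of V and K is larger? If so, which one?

V < A and A < U give V < U.
Then U < R extends the chain to R.
Then R < G extends the chain to G.
With G < K: V < A < U < R < G < K.
So K is larger.

K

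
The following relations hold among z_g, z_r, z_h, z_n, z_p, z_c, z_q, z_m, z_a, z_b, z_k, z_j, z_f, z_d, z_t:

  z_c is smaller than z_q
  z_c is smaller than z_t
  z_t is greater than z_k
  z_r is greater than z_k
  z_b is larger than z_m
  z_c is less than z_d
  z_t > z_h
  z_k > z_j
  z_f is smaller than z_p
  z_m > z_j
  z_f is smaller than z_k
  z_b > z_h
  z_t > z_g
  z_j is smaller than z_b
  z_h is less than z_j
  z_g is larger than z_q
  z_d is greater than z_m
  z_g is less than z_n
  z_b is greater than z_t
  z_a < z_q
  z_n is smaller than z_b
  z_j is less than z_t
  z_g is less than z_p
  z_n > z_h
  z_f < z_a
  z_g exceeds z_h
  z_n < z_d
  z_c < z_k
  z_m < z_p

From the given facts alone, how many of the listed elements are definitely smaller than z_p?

8

From z_p the given relations immediately reach z_f, z_g, z_m.
From those, z_h, z_q, z_j — 6 in total.
From those, z_a, z_c — 8 in total.
No other element is forced below z_p by the given relations, so the count is 8.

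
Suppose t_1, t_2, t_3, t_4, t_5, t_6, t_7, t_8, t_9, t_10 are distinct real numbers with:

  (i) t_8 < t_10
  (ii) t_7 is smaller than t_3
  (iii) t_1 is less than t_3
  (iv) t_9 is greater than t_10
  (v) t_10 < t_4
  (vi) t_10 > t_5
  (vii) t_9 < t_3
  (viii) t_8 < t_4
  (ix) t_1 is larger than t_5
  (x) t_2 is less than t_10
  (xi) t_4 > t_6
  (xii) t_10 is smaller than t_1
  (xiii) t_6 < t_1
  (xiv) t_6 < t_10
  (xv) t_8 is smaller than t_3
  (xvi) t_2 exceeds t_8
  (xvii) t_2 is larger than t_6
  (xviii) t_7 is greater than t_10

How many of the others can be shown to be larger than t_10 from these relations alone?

5

From t_10 the given relations immediately reach t_9, t_7, t_1, t_4.
From those, t_3 — 5 in total.
No other element is forced above t_10 by the given relations, so the count is 5.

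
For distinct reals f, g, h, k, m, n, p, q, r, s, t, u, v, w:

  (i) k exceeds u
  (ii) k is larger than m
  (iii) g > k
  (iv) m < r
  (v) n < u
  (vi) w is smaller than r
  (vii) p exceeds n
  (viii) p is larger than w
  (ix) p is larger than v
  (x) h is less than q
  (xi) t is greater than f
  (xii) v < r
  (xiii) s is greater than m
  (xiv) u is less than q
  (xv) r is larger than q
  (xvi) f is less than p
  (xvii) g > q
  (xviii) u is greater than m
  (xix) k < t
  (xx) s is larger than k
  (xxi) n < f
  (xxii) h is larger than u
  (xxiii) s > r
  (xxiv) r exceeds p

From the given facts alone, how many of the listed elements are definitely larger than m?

8

The elements the relations force above m are u, h, k, q, g, r, s, t — no chain reaches any other.
That is 8.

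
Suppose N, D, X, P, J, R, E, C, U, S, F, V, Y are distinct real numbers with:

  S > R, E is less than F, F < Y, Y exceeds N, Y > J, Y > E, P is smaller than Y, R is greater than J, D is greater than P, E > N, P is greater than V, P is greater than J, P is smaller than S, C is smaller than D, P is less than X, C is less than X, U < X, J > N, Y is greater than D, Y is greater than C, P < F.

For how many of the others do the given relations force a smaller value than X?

The elements the relations force below X are U, N, V, C, J, P — no chain reaches any other.
That is 6.

6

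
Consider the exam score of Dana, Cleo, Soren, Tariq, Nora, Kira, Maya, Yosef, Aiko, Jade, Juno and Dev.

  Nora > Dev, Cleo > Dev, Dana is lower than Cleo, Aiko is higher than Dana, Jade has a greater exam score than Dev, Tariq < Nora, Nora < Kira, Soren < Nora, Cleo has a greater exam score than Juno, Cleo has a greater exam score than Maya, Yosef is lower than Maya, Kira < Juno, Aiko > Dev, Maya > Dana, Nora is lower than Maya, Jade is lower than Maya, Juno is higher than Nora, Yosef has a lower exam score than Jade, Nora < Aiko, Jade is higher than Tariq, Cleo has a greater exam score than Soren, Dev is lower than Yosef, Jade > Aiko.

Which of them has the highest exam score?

Dev is not greatest since Dev < Cleo; Tariq is not greatest since Tariq < Nora; Soren is not greatest since Soren < Cleo; Yosef is not greatest since Yosef < Jade; Nora is not greatest since Nora < Kira; Dana is not greatest since Dana < Aiko; Aiko is not greatest since Aiko < Jade; Jade is not greatest since Jade < Maya; Maya is not greatest since Maya < Cleo; Kira is not greatest since Kira < Juno; Juno is not greatest since Juno < Cleo.
Only Cleo has nothing above it, so Cleo is the highest exam score.

Cleo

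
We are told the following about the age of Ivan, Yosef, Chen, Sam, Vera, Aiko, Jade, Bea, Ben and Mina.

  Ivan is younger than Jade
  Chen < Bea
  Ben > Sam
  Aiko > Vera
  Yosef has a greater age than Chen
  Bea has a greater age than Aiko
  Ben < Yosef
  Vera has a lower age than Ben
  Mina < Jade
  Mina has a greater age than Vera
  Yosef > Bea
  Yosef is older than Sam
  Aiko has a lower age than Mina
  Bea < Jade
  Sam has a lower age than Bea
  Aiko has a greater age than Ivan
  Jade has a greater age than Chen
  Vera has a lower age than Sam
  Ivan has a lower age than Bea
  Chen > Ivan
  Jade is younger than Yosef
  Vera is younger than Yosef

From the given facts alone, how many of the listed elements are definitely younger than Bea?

5

The elements the relations force below Bea are Ivan, Vera, Chen, Sam, Aiko — no chain reaches any other.
That is 5.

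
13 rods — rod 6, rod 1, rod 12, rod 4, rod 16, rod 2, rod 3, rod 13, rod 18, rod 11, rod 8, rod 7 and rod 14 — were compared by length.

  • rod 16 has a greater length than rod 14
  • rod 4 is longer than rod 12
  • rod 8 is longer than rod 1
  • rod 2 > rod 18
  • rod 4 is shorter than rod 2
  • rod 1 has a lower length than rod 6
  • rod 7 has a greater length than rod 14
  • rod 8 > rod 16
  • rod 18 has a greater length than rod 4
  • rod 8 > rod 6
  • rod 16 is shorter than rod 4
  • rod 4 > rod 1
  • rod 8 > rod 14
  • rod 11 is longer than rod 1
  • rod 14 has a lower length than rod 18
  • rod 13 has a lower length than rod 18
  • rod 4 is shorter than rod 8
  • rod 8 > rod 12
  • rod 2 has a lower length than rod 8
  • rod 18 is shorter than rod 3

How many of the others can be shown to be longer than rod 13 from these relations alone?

4

From rod 13 the given relations immediately reach rod 18.
From those, rod 3, rod 2 — 3 in total.
From those, rod 8 — 4 in total.
No other element is forced above rod 13 by the given relations, so the count is 4.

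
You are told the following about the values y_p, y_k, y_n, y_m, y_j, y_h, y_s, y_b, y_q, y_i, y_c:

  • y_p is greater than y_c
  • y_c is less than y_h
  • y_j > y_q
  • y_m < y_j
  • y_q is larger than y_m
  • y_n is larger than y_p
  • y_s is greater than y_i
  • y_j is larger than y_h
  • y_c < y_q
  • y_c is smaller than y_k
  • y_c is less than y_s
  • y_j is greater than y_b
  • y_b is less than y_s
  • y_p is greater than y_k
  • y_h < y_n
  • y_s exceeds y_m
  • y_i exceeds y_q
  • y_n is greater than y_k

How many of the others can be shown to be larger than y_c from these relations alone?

From y_c the given relations immediately reach y_k, y_q, y_p, y_h, y_s.
From those, y_i, y_j, y_n — 8 in total.
Nothing else is reachable above y_c; 8 in all.

8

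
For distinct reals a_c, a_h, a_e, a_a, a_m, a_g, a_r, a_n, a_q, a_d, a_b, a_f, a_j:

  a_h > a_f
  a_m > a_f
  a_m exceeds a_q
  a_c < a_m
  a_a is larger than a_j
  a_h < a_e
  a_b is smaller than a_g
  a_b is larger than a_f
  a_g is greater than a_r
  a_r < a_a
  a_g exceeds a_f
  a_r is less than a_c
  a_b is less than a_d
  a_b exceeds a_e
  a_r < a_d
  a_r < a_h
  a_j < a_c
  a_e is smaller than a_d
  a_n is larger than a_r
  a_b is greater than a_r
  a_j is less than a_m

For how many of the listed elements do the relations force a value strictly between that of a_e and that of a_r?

Chaining upward from a_r reaches: a_c, a_m, a_h, a_b, a_n, a_d, a_g, a_a.
Chaining downward from a_e reaches: a_f, a_h.
Strictly between a_r and a_e are those in both lists: a_h — 1 element.

1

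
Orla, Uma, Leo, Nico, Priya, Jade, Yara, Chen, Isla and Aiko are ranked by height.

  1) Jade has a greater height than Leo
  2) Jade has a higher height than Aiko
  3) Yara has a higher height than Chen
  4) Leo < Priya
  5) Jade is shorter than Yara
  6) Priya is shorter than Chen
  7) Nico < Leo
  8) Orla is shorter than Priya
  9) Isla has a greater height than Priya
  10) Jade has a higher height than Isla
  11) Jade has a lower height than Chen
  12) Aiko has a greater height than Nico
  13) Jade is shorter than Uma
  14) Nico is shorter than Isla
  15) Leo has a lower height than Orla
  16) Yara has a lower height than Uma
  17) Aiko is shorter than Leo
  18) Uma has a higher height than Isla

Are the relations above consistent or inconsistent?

Every relation is compatible with Nico < Aiko < Leo < Orla < Priya < Isla < Jade < Chen < Yara < Uma; the set is consistent.

consistent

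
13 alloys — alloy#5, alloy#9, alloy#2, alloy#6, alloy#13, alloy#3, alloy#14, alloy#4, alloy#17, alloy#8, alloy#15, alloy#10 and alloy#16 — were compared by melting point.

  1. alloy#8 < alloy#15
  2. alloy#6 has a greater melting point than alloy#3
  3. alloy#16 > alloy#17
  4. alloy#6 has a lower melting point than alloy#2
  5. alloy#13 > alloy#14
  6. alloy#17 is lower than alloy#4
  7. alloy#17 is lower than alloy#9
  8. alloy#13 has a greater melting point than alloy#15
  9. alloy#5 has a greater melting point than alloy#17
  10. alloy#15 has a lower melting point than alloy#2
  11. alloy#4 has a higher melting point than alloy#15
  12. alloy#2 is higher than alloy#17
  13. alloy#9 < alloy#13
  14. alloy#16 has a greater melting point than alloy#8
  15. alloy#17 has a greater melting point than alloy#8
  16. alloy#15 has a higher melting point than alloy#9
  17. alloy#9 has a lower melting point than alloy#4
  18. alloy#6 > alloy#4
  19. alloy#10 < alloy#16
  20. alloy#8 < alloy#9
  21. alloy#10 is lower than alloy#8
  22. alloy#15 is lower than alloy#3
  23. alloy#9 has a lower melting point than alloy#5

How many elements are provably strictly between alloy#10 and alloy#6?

6

The relations place alloy#10 below alloy#6. An element lies strictly between them when it is forced above alloy#10 and also forced below alloy#6.
Above alloy#10: {alloy#8, alloy#17, alloy#9, alloy#15, alloy#3, alloy#16, alloy#4, alloy#13, alloy#5, alloy#2}. Below alloy#6: {alloy#8, alloy#17, alloy#9, alloy#15, alloy#3, alloy#4}.
Intersection: {alloy#8, alloy#17, alloy#9, alloy#15, alloy#3, alloy#4} — 6.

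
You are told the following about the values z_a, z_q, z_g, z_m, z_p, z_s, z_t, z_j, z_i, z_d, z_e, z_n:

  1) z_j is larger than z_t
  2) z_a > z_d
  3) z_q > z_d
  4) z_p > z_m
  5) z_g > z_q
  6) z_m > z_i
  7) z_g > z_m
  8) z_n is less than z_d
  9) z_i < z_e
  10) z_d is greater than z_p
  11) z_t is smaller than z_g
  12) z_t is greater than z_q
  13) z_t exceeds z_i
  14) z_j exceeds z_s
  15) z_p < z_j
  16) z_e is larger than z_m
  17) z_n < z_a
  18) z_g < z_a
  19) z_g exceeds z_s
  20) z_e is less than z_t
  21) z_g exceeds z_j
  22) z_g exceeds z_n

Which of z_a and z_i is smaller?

z_i

z_i < z_m and z_m < z_p give z_i < z_p.
Then z_p < z_d extends the chain to z_d.
With z_d < z_q: z_i < z_m < z_p < z_d < z_q.
Then z_q < z_t extends the chain to z_t.
Then z_t < z_j extends the chain to z_j.
With z_j < z_g: z_i < z_m < z_p < z_d < z_q < z_t < z_j < z_g.
Then z_g < z_a extends the chain to z_a.
So z_i < z_a; z_i is the smaller of the two.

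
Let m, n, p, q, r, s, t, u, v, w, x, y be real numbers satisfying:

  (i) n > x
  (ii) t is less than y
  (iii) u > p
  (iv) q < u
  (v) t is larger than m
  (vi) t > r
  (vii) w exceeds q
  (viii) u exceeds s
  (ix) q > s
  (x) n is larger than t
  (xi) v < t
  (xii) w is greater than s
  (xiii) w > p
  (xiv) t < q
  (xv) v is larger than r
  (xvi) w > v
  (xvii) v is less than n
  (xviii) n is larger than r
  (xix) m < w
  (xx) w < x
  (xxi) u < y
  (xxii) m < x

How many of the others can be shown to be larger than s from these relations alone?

6

From s the given relations immediately reach q, w, u.
From those, y, x — 5 in total.
From those, n — 6 in total.
No other element is forced above s by the given relations, so the count is 6.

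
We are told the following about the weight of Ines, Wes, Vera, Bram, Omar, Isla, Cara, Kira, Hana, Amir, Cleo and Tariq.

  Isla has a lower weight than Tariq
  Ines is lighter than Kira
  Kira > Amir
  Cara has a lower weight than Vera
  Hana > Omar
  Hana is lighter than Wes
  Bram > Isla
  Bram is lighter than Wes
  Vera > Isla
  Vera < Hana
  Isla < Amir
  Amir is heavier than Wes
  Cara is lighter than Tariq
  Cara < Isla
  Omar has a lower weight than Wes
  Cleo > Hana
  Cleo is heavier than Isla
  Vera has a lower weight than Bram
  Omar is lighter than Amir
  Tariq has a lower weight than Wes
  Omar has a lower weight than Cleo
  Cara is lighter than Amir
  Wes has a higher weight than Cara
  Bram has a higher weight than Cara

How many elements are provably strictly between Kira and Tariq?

2

The relations place Tariq below Kira. An element lies strictly between them when it is forced above Tariq and also forced below Kira.
Above Tariq: {Wes, Amir}. Below Kira: {Cara, Isla, Vera, Bram, Omar, Ines, Hana, Wes, Amir}.
Intersection: {Wes, Amir} — 2.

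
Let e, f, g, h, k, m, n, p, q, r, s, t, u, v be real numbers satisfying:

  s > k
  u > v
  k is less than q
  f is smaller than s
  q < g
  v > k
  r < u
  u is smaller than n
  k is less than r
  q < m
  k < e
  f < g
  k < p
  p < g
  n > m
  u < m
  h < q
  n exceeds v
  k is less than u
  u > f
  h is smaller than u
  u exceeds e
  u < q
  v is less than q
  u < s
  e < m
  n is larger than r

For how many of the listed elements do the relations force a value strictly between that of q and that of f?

1

The relations place f below q. An element lies strictly between them when it is forced above f and also forced below q.
Above f: {u, m, g, s, n}. Below q: {k, h, e, r, v, u}.
Intersection: {u} — 1.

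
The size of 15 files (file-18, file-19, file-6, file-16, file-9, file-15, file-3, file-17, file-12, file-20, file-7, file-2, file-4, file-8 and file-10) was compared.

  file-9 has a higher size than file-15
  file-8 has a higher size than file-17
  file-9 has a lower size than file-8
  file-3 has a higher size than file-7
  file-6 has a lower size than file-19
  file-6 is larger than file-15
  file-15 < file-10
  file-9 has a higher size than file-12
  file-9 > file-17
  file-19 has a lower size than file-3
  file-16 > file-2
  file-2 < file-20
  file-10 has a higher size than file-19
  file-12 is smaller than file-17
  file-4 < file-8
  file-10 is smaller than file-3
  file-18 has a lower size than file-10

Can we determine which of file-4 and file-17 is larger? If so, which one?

undetermined

Following every chain through file-17: above file-17 we get file-9, file-8; below file-17 we get file-12.
file-4 is not reached, and no chain runs the other way from file-4 to file-17.
So the given relations leave the order of file-17 and file-4 undetermined.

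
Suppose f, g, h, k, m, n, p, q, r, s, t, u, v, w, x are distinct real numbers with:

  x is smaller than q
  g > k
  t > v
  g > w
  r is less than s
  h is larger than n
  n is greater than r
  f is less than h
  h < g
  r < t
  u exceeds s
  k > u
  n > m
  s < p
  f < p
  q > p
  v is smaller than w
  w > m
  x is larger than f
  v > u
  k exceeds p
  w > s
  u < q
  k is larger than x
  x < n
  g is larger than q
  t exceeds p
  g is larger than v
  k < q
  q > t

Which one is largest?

g

r is not greatest since r < n; s is not greatest since s < p; f is not greatest since f < h; p is not greatest since p < k; u is not greatest since u < q; m is not greatest since m < w; x is not greatest since x < q; v is not greatest since v < w; n is not greatest since n < h; w is not greatest since w < g; k is not greatest since k < q; t is not greatest since t < q; q is not greatest since q < g; h is not greatest since h < g.
Only g has nothing above it, so g is the largest.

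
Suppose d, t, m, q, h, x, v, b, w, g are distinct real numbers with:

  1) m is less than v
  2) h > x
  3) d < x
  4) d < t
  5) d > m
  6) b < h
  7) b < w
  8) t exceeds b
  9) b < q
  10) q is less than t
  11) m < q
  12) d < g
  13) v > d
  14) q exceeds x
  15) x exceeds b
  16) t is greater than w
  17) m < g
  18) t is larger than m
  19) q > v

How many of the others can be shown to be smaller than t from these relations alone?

7

The elements the relations force below t are m, d, v, b, x, q, w — no chain reaches any other.
That is 7.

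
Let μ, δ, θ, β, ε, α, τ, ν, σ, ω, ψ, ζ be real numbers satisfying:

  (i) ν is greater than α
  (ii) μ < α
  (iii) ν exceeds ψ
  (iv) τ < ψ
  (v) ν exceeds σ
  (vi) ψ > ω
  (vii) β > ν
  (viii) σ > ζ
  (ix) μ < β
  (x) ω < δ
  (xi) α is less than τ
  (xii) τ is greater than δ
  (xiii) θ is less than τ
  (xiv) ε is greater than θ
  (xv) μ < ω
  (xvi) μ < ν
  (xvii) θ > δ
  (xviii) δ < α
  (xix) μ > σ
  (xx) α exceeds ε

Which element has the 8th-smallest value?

The consecutive relations fix a unique order: ζ < σ < μ < ω < δ < θ < ε < α < τ < ψ < ν < β.
Counting 8 from the smallest end gives α.

α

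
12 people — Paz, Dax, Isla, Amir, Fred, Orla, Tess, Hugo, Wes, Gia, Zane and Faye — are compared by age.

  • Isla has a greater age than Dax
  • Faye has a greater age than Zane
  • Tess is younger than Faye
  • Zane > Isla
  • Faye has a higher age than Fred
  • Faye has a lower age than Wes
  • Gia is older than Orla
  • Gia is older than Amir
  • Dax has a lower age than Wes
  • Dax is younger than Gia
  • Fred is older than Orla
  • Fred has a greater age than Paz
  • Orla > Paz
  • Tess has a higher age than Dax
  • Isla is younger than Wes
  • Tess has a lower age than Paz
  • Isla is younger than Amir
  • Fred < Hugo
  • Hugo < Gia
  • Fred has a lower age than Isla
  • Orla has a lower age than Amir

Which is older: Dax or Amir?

Amir

Link the given pairs in sequence: Dax < Tess; Tess < Paz; Paz < Orla; Orla < Fred; Fred < Isla; Isla < Amir.
Together: Dax < Tess < Paz < Orla < Fred < Isla < Amir.
So Dax < Amir; Amir is the older of the two.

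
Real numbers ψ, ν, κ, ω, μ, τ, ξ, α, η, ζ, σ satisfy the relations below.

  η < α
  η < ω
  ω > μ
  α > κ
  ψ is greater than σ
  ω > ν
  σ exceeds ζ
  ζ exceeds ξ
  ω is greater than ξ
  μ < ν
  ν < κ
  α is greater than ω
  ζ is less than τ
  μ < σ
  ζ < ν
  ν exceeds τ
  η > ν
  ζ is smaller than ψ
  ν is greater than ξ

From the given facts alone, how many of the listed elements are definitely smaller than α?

8

From α the given relations immediately reach η, κ, ω.
From those, ξ, μ, ν — 6 in total.
From those, ζ, τ — 8 in total.
Nothing else is reachable below α; 8 in all.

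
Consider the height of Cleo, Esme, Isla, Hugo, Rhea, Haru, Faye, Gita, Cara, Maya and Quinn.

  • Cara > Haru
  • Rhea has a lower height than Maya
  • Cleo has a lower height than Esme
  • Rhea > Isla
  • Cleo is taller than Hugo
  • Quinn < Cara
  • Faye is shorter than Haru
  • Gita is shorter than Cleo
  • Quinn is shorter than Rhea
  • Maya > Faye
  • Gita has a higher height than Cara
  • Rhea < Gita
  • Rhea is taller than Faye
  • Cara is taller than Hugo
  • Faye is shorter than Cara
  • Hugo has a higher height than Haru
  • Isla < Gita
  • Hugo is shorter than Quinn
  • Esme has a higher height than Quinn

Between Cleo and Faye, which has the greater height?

Cleo

Link the given pairs in sequence: Faye < Haru; Haru < Hugo; Hugo < Quinn; Quinn < Cara; Cara < Gita; Gita < Cleo.
Chaining these gives Faye < Haru < Hugo < Quinn < Cara < Gita < Cleo.
So Faye < Cleo; Cleo is the taller of the two.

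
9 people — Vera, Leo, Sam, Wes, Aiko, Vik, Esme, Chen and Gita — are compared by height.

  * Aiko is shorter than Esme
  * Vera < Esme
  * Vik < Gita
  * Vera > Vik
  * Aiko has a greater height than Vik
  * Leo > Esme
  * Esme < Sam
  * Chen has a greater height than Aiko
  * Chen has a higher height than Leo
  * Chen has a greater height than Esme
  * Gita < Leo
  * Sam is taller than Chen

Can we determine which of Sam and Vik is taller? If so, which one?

Sam

Link the given pairs in sequence: Vik < Vera; Vera < Esme; Esme < Leo; Leo < Chen; Chen < Sam.
Chaining these gives Vik < Vera < Esme < Leo < Chen < Sam.
So Sam is taller.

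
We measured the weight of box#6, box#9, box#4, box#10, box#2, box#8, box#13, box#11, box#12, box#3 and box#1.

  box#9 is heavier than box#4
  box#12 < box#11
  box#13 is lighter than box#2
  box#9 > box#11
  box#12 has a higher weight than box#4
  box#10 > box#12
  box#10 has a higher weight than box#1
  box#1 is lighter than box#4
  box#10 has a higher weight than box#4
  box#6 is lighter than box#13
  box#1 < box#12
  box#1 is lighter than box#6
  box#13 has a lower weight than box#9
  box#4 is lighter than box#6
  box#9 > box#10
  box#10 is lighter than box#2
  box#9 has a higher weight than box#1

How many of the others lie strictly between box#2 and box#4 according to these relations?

Chaining upward from box#4 reaches: box#6, box#12, box#11, box#13, box#10, box#9.
Chaining downward from box#2 reaches: box#1, box#6, box#12, box#13, box#10.
Strictly between box#4 and box#2 are those in both lists: box#6, box#12, box#13, box#10 — 4 elements.

4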